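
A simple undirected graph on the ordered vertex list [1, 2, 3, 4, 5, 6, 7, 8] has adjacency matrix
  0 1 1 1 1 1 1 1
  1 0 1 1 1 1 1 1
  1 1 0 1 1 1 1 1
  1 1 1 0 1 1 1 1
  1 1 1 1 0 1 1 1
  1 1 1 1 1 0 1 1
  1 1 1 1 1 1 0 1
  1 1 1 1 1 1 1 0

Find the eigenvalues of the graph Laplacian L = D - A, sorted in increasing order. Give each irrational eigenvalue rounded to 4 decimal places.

[0, 8, 8, 8, 8, 8, 8, 8]

Each diagonal entry of L is the vertex degree and each off-diagonal entry is -1 where an edge is present, 0 otherwise; in the order [1, 2, 3, 4, 5, 6, 7, 8] the diagonal is [7, 7, 7, 7, 7, 7, 7, 7]. Since every row of L sums to 0, the all-ones vector is in the kernel and 0 is an eigenvalue. The eigenvalues sum to 56, which equals trace(L) = 2|E|.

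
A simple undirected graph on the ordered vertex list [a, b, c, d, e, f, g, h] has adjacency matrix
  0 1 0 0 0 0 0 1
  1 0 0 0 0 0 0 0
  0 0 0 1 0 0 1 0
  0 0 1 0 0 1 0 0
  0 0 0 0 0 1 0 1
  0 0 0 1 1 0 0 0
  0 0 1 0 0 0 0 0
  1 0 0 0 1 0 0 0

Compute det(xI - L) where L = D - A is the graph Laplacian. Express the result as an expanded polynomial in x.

x^8 - 14x^7 + 78x^6 - 220x^5 + 330x^4 - 252x^3 + 84x^2 - 8x

Reading degrees in the order [a, b, c, d, e, f, g, h] gives [2, 1, 2, 2, 2, 2, 1, 2]; set D = diag(2, 1, 2, 2, 2, 2, 1, 2) and form L = D - A. Computing det(xI - L) by cofactor expansion (or equivalently via sum-over-permutations) gives x^8 - 14x^7 + 78x^6 - 220x^5 + 330x^4 - 252x^3 + 84x^2 - 8x. Since p(0) = det(-L) = 0, x divides p(x). The largest eigenvalue, 3.8478, is at most the vertex count 8.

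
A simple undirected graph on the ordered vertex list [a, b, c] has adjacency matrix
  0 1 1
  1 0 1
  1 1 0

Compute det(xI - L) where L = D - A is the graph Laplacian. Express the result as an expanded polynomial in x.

x^3 - 6x^2 + 9x

With the vertex order [a, b, c], the degrees are [2, 2, 2], giving D = diag(2, 2, 2) and L = D - A. The eigenvalues of L are [0, 3, 3]; the characteristic polynomial is the product of (x - lambda_i), which multiplies out to x^3 - 6x^2 + 9x. Since p(0) = det(-L) = 0, x divides p(x). The largest eigenvalue, 3, is at most the vertex count 3. There is one zero in the spectrum, matching the 1 component.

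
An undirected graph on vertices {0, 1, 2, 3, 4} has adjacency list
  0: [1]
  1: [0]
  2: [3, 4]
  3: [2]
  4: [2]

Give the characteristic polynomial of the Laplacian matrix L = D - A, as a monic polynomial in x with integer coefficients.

x^5 - 6x^4 + 11x^3 - 6x^2

With the vertex order [0, 1, 2, 3, 4], the degrees are [1, 1, 2, 1, 1], giving D = diag(1, 1, 2, 1, 1) and L = D - A. Computing det(xI - L) by cofactor expansion (or equivalently via sum-over-permutations) gives x^5 - 6x^4 + 11x^3 - 6x^2. The constant term is 0 because L is singular (the all-ones vector lies in its kernel). The largest eigenvalue, 3, is at most the vertex count 5.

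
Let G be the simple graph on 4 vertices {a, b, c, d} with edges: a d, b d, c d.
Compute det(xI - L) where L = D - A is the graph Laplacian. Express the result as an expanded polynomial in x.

Each diagonal entry of L is the vertex degree and each off-diagonal entry is -1 where an edge is present, 0 otherwise; in the order [a, b, c, d] the diagonal is [1, 1, 1, 3]. Computing det(xI - L) by cofactor expansion (or equivalently via sum-over-permutations) gives x^4 - 6x^3 + 9x^2 - 4x. Since p(0) = det(-L) = 0, x divides p(x). By the matrix-tree theorem the graph has (1/4) * product of the nonzero eigenvalues = 1 spanning tree. There is one zero in the spectrum, matching the 1 component.

x^4 - 6x^3 + 9x^2 - 4x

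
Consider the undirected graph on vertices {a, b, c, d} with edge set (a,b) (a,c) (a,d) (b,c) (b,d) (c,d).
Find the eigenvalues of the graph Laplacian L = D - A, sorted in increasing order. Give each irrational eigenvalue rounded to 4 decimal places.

[0, 4, 4, 4]

Each diagonal entry of L is the vertex degree and each off-diagonal entry is -1 where an edge is present, 0 otherwise; in the order [a, b, c, d] the diagonal is [3, 3, 3, 3]. The multiplicity of 0 as a Laplacian eigenvalue equals the number of connected components. The single zero eigenvalue shows the graph is connected. There is one zero in the spectrum, matching the 1 component. The largest eigenvalue, 4, is at most the vertex count 4.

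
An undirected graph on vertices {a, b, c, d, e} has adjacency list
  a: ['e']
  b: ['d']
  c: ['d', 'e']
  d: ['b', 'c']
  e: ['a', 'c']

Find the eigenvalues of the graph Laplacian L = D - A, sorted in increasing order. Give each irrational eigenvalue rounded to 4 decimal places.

[0, 0.3820, 1.3820, 2.6180, 3.6180]

With the vertex order [a, b, c, d, e], the degrees are [1, 1, 2, 2, 2], giving D = diag(1, 1, 2, 2, 2) and L = D - A. Diagonalising L (or applying a numerical eigensolver to the 5x5 matrix) gives the spectrum above. The eigenvalues sum to 8, which equals trace(L) = 2|E|.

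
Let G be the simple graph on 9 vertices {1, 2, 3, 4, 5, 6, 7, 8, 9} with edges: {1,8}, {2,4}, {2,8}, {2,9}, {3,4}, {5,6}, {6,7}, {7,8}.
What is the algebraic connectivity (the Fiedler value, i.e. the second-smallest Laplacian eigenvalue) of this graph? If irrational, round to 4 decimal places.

Reading degrees in the order [1, 2, 3, 4, 5, 6, 7, 8, 9] gives [1, 3, 1, 2, 1, 2, 2, 3, 1]; set D = diag(1, 3, 1, 2, 1, 2, 2, 3, 1) and form L = D - A. The sorted Laplacian eigenvalues are [0, 0.1862, 0.4822, 0.7043, 1.4073, 2.1338, 2.8532, 3.5372, 4.6958]; the algebraic connectivity is the second entry, 0.1862. By the matrix-tree theorem the graph has (1/9) * product of the nonzero eigenvalues = 1 spanning tree.

0.1862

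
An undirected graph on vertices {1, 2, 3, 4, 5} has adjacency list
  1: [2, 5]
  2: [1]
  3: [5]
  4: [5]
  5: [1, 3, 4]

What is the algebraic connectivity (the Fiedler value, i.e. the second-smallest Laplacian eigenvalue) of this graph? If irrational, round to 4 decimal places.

Reading degrees in the order [1, 2, 3, 4, 5] gives [2, 1, 1, 1, 3]; set D = diag(2, 1, 1, 1, 3) and form L = D - A. The smallest Laplacian eigenvalue is always 0. The next one, lambda_2 = 0.5188, measures how hard the graph is to disconnect: larger values mean better connectivity.

0.5188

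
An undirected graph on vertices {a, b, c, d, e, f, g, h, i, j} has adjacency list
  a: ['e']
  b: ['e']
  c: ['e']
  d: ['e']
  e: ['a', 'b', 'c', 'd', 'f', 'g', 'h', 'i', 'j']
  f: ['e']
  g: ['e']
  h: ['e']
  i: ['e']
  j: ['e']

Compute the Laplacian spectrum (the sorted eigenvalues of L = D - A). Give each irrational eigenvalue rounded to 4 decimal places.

Each diagonal entry of L is the vertex degree and each off-diagonal entry is -1 where an edge is present, 0 otherwise; in the order [a, b, c, d, e, f, g, h, i, j] the diagonal is [1, 1, 1, 1, 9, 1, 1, 1, 1, 1]. The multiplicity of 0 as a Laplacian eigenvalue equals the number of connected components. The single zero eigenvalue shows the graph is connected. The largest eigenvalue, 10, is at most the vertex count 10.

[0, 1, 1, 1, 1, 1, 1, 1, 1, 10]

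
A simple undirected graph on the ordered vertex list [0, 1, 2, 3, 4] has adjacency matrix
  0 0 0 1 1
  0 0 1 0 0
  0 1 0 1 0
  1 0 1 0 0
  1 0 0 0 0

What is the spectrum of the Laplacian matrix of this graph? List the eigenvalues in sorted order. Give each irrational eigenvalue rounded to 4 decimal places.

[0, 0.3820, 1.3820, 2.6180, 3.6180]

Each diagonal entry of L is the vertex degree and each off-diagonal entry is -1 where an edge is present, 0 otherwise; in the order [0, 1, 2, 3, 4] the diagonal is [2, 1, 2, 2, 1]. Diagonalising L (or applying a numerical eigensolver to the 5x5 matrix) gives the spectrum above. The single zero eigenvalue shows the graph is connected. By the matrix-tree theorem the graph has (1/5) * product of the nonzero eigenvalues = 1 spanning tree.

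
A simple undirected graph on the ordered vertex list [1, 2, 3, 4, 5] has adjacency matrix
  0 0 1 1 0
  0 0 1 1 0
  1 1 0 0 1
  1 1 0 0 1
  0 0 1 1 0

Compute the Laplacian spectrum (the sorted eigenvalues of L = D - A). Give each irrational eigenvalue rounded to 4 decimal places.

Reading degrees in the order [1, 2, 3, 4, 5] gives [2, 2, 3, 3, 2]; set D = diag(2, 2, 3, 3, 2) and form L = D - A. The multiplicity of 0 as a Laplacian eigenvalue equals the number of connected components. The single zero eigenvalue shows the graph is connected. By the matrix-tree theorem the graph has (1/5) * product of the nonzero eigenvalues = 12 spanning trees. The largest eigenvalue, 5, is at most the vertex count 5.

[0, 2, 2, 3, 5]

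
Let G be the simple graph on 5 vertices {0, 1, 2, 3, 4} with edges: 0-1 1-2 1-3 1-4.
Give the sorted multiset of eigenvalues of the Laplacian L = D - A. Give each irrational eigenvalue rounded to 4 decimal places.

[0, 1, 1, 1, 5]

Reading degrees in the order [0, 1, 2, 3, 4] gives [1, 4, 1, 1, 1]; set D = diag(1, 4, 1, 1, 1) and form L = D - A. The multiplicity of 0 as a Laplacian eigenvalue equals the number of connected components. The single zero eigenvalue shows the graph is connected.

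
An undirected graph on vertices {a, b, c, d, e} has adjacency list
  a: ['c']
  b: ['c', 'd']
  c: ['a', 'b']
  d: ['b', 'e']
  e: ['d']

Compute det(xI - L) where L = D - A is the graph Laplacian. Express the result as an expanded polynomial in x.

x^5 - 8x^4 + 21x^3 - 20x^2 + 5x

With the vertex order [a, b, c, d, e], the degrees are [1, 2, 2, 2, 1], giving D = diag(1, 2, 2, 2, 1) and L = D - A. L has integer entries, so p(x) = det(xI - L) has integer coefficients. Expanding the determinant yields x^5 - 8x^4 + 21x^3 - 20x^2 + 5x. Since p(0) = det(-L) = 0, x divides p(x).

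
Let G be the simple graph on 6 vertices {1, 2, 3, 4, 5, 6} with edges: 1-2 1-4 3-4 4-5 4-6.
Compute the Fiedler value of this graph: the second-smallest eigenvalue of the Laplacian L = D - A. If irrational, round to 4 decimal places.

0.4859

With the vertex order [1, 2, 3, 4, 5, 6], the degrees are [2, 1, 1, 4, 1, 1], giving D = diag(2, 1, 1, 4, 1, 1) and L = D - A. The sorted Laplacian eigenvalues are [0, 0.4859, 1, 1, 2.4280, 5.0861]; the algebraic connectivity is the second entry, 0.4859. The largest eigenvalue, 5.0861, is at most the vertex count 6. By the matrix-tree theorem the graph has (1/6) * product of the nonzero eigenvalues = 1 spanning tree.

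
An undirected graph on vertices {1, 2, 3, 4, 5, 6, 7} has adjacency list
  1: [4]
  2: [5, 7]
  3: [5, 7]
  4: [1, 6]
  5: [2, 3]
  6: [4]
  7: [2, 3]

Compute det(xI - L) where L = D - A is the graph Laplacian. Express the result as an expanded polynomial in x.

With the vertex order [1, 2, 3, 4, 5, 6, 7], the degrees are [1, 2, 2, 2, 2, 1, 2], giving D = diag(1, 2, 2, 2, 2, 1, 2) and L = D - A. L has integer entries, so p(x) = det(xI - L) has integer coefficients. Expanding the determinant yields x^7 - 12x^6 + 55x^5 - 120x^4 + 124x^3 - 48x^2. The constant term is 0 because L is singular (the all-ones vector lies in its kernel). The largest eigenvalue, 4, is at most the vertex count 7.

x^7 - 12x^6 + 55x^5 - 120x^4 + 124x^3 - 48x^2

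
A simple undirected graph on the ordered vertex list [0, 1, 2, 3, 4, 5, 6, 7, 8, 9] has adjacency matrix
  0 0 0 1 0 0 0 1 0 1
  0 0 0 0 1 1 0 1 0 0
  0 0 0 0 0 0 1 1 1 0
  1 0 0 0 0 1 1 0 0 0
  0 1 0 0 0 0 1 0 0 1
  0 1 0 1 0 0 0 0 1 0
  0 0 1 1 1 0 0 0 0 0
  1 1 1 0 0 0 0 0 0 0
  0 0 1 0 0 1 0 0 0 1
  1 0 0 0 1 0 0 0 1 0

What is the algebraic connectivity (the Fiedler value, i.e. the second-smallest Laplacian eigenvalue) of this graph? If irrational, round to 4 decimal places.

Reading degrees in the order [0, 1, 2, 3, 4, 5, 6, 7, 8, 9] gives [3, 3, 3, 3, 3, 3, 3, 3, 3, 3]; set D = diag(3, 3, 3, 3, 3, 3, 3, 3, 3, 3) and form L = D - A. The smallest Laplacian eigenvalue is always 0. The next one, lambda_2 = 2, measures how hard the graph is to disconnect: larger values mean better connectivity. The eigenvalues sum to 30, which equals trace(L) = 2|E|. By the matrix-tree theorem the graph has (1/10) * product of the nonzero eigenvalues = 2000 spanning trees.

2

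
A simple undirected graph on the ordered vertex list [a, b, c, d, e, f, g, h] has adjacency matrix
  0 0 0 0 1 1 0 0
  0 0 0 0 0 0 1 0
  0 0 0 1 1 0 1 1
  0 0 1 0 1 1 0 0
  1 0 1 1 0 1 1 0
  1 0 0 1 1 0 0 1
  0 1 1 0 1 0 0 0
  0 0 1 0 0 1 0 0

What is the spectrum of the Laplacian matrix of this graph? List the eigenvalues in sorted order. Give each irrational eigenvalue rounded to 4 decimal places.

With the vertex order [a, b, c, d, e, f, g, h], the degrees are [2, 1, 4, 3, 5, 4, 3, 2], giving D = diag(2, 1, 4, 3, 5, 4, 3, 2) and L = D - A. Since every row of L sums to 0, the all-ones vector is in the kernel and 0 is an eigenvalue. The single zero eigenvalue shows the graph is connected.

[0, 0.6682, 1.7098, 2.2618, 3.0355, 4.5455, 5.5270, 6.2523]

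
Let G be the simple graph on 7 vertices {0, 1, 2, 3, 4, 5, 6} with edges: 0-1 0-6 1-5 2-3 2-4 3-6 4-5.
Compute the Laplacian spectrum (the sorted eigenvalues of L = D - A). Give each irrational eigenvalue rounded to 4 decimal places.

[0, 0.7530, 0.7530, 2.4450, 2.4450, 3.8019, 3.8019]

Reading degrees in the order [0, 1, 2, 3, 4, 5, 6] gives [2, 2, 2, 2, 2, 2, 2]; set D = diag(2, 2, 2, 2, 2, 2, 2) and form L = D - A. L is symmetric positive semidefinite, so every eigenvalue is real and nonnegative. The single zero eigenvalue shows the graph is connected. By the matrix-tree theorem the graph has (1/7) * product of the nonzero eigenvalues = 7 spanning trees.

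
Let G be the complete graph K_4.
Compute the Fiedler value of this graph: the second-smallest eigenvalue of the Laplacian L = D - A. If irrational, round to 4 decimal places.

4

The graph has 4 vertices and degree multiset [3, 3, 3, 3]; D is the diagonal matrix of degrees and L = D - A. Computing the eigenvalues of L and sorting gives [0, 4, 4, 4]. The Fiedler value lambda_2 = 4 is strictly positive, so the graph is connected. The largest eigenvalue, 4, is at most the vertex count 4.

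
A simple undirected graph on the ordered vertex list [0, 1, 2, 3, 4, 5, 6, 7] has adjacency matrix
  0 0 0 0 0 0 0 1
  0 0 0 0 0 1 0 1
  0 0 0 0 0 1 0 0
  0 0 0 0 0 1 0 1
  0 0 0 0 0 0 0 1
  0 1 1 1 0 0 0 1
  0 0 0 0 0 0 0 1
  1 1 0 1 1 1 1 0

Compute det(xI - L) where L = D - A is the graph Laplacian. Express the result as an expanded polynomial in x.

Reading degrees in the order [0, 1, 2, 3, 4, 5, 6, 7] gives [1, 2, 1, 2, 1, 4, 1, 6]; set D = diag(1, 2, 1, 2, 1, 4, 1, 6) and form L = D - A. L has integer entries, so p(x) = det(xI - L) has integer coefficients. Expanding the determinant yields x^8 - 18x^7 + 121x^6 - 394x^5 + 688x^4 - 658x^3 + 324x^2 - 64x. The constant term is 0 because L is singular (the all-ones vector lies in its kernel). The eigenvalues sum to 18, which equals trace(L) = 2|E|. By the matrix-tree theorem the graph has (1/8) * product of the nonzero eigenvalues = 8 spanning trees.

x^8 - 18x^7 + 121x^6 - 394x^5 + 688x^4 - 658x^3 + 324x^2 - 64x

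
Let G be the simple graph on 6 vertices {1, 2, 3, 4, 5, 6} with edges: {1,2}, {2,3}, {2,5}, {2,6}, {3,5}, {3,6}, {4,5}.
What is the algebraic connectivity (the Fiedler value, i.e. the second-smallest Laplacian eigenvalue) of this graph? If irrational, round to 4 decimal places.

0.6972

Reading degrees in the order [1, 2, 3, 4, 5, 6] gives [1, 4, 3, 1, 3, 2]; set D = diag(1, 4, 3, 1, 3, 2) and form L = D - A. Computing the eigenvalues of L and sorting gives [0, 0.6972, 1.1392, 2.7459, 4.3028, 5.1149]. The Fiedler value lambda_2 = 0.6972 is strictly positive, so the graph is connected. The eigenvalues sum to 14, which equals trace(L) = 2|E|.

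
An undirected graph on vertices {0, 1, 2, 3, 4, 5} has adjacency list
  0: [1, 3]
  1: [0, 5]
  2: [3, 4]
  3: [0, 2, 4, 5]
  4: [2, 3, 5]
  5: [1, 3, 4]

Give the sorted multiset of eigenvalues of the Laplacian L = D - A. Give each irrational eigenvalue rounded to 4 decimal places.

Each diagonal entry of L is the vertex degree and each off-diagonal entry is -1 where an edge is present, 0 otherwise; in the order [0, 1, 2, 3, 4, 5] the diagonal is [2, 2, 2, 4, 3, 3]. Diagonalising L (or applying a numerical eigensolver to the 6x6 matrix) gives the spectrum above. The single zero eigenvalue shows the graph is connected. There is one zero in the spectrum, matching the 1 component.

[0, 1.1088, 2.2954, 3, 4.3174, 5.2784]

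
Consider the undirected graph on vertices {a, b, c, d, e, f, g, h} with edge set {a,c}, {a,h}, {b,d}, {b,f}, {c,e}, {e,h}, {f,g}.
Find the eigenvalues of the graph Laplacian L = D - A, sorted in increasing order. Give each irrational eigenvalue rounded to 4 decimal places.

Reading degrees in the order [a, b, c, d, e, f, g, h] gives [2, 2, 2, 1, 2, 2, 1, 2]; set D = diag(2, 2, 2, 1, 2, 2, 1, 2) and form L = D - A. Diagonalising L (or applying a numerical eigensolver to the 8x8 matrix) gives the spectrum above. The 2 zero eigenvalues correspond to the 2 connected components. There are 2 zeros in the spectrum, matching the 2 components.

[0, 0, 0.5858, 2, 2, 2, 3.4142, 4]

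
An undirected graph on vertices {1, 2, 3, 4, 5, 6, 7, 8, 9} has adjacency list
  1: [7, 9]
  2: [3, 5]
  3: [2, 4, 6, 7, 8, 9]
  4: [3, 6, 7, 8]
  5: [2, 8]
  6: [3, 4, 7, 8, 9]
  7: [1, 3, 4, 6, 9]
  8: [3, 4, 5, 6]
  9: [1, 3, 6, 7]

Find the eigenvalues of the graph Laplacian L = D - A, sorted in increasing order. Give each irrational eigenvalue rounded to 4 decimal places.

[0, 0.9117, 1.9581, 2.6554, 4.0732, 4.8614, 6, 6.3280, 7.2121]

Each diagonal entry of L is the vertex degree and each off-diagonal entry is -1 where an edge is present, 0 otherwise; in the order [1, 2, 3, 4, 5, 6, 7, 8, 9] the diagonal is [2, 2, 6, 4, 2, 5, 5, 4, 4]. Diagonalising L (or applying a numerical eigensolver to the 9x9 matrix) gives the spectrum above. The single zero eigenvalue shows the graph is connected.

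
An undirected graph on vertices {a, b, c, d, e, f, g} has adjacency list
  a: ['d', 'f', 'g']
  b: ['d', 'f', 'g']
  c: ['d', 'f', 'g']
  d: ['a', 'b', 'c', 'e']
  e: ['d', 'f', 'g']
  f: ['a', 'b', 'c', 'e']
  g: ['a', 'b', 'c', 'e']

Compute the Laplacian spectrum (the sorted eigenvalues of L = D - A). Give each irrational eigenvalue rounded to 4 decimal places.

[0, 3, 3, 3, 4, 4, 7]

Each diagonal entry of L is the vertex degree and each off-diagonal entry is -1 where an edge is present, 0 otherwise; in the order [a, b, c, d, e, f, g] the diagonal is [3, 3, 3, 4, 3, 4, 4]. Diagonalising L (or applying a numerical eigensolver to the 7x7 matrix) gives the spectrum above. The single zero eigenvalue shows the graph is connected.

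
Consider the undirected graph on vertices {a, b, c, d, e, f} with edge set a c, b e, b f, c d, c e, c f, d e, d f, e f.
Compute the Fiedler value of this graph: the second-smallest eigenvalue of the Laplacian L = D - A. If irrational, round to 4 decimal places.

0.8929

Reading degrees in the order [a, b, c, d, e, f] gives [1, 2, 4, 3, 4, 4]; set D = diag(1, 2, 4, 3, 4, 4) and form L = D - A. Computing the eigenvalues of L and sorting gives [0, 0.8929, 2.2123, 4.5262, 5, 5.3686]. The Fiedler value lambda_2 = 0.8929 is strictly positive, so the graph is connected. The largest eigenvalue, 5.3686, is at most the vertex count 6.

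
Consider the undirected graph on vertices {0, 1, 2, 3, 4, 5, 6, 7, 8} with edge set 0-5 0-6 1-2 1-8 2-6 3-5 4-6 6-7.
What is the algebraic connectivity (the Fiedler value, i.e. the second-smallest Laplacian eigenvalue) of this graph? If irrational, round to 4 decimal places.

0.1981

With the vertex order [0, 1, 2, 3, 4, 5, 6, 7, 8], the degrees are [2, 2, 2, 1, 1, 2, 4, 1, 1], giving D = diag(2, 2, 2, 1, 1, 2, 4, 1, 1) and L = D - A. The sorted Laplacian eigenvalues are [0, 0.1981, 0.4116, 1, 1.4064, 1.5550, 3, 3.2470, 5.1819]; the algebraic connectivity is the second entry, 0.1981. The eigenvalues sum to 16, which equals trace(L) = 2|E|. By the matrix-tree theorem the graph has (1/9) * product of the nonzero eigenvalues = 1 spanning tree.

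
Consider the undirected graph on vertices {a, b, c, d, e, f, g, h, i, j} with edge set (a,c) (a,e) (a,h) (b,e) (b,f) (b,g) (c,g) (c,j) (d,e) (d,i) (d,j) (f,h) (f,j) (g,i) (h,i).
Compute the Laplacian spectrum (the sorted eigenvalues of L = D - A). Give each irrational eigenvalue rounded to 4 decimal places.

With the vertex order [a, b, c, d, e, f, g, h, i, j], the degrees are [3, 3, 3, 3, 3, 3, 3, 3, 3, 3], giving D = diag(3, 3, 3, 3, 3, 3, 3, 3, 3, 3) and L = D - A. L is symmetric positive semidefinite, so every eigenvalue is real and nonnegative.

[0, 2, 2, 2, 2, 2, 5, 5, 5, 5]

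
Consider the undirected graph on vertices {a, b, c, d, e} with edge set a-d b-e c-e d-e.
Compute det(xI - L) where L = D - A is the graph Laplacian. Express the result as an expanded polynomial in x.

x^5 - 8x^4 + 20x^3 - 18x^2 + 5x

With the vertex order [a, b, c, d, e], the degrees are [1, 1, 1, 2, 3], giving D = diag(1, 1, 1, 2, 3) and L = D - A. L has integer entries, so p(x) = det(xI - L) has integer coefficients. Expanding the determinant yields x^5 - 8x^4 + 20x^3 - 18x^2 + 5x. The constant term is 0 because L is singular (the all-ones vector lies in its kernel). The largest eigenvalue, 4.1701, is at most the vertex count 5.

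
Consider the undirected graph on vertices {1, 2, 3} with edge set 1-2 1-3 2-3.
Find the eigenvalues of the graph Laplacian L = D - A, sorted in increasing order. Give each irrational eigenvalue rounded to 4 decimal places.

[0, 3, 3]

Reading degrees in the order [1, 2, 3] gives [2, 2, 2]; set D = diag(2, 2, 2) and form L = D - A. L is symmetric positive semidefinite, so every eigenvalue is real and nonnegative. The single zero eigenvalue shows the graph is connected. The largest eigenvalue, 3, is at most the vertex count 3.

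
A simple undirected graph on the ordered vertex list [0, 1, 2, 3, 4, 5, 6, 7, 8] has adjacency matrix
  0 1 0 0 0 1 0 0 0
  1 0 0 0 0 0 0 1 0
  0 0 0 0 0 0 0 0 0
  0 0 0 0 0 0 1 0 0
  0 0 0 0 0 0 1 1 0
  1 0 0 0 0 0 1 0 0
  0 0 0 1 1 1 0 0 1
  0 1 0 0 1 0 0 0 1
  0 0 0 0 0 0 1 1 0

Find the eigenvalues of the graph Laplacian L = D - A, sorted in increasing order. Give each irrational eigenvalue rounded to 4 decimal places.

[0, 0, 0.6892, 1, 1.6455, 2, 3.2664, 4, 5.3989]

With the vertex order [0, 1, 2, 3, 4, 5, 6, 7, 8], the degrees are [2, 2, 0, 1, 2, 2, 4, 3, 2], giving D = diag(2, 2, 0, 1, 2, 2, 4, 3, 2) and L = D - A. Diagonalising L (or applying a numerical eigensolver to the 9x9 matrix) gives the spectrum above. The 2 zero eigenvalues correspond to the 2 connected components. The eigenvalues sum to 18, which equals trace(L) = 2|E|.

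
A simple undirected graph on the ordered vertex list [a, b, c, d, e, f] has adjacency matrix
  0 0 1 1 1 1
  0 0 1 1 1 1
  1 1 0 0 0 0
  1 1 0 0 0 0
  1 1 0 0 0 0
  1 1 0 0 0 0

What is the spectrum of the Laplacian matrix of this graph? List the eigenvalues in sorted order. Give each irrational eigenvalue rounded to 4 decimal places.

Each diagonal entry of L is the vertex degree and each off-diagonal entry is -1 where an edge is present, 0 otherwise; in the order [a, b, c, d, e, f] the diagonal is [4, 4, 2, 2, 2, 2]. Diagonalising L (or applying a numerical eigensolver to the 6x6 matrix) gives the spectrum above. By the matrix-tree theorem the graph has (1/6) * product of the nonzero eigenvalues = 32 spanning trees.

[0, 2, 2, 2, 4, 6]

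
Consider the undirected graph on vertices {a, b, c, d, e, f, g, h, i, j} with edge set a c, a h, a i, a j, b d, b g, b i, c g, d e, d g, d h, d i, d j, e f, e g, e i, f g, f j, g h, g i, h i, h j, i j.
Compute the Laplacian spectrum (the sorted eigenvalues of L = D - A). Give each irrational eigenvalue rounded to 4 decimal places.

With the vertex order [a, b, c, d, e, f, g, h, i, j], the degrees are [4, 3, 2, 6, 4, 3, 7, 5, 7, 5], giving D = diag(4, 3, 2, 6, 4, 3, 7, 5, 7, 5) and L = D - A. L is symmetric positive semidefinite, so every eigenvalue is real and nonnegative. The single zero eigenvalue shows the graph is connected. There is one zero in the spectrum, matching the 1 component. The largest eigenvalue, 8.5252, is at most the vertex count 10.

[0, 1.7039, 2.5170, 2.9031, 4.1138, 5.1360, 5.9316, 7.3462, 7.8231, 8.5252]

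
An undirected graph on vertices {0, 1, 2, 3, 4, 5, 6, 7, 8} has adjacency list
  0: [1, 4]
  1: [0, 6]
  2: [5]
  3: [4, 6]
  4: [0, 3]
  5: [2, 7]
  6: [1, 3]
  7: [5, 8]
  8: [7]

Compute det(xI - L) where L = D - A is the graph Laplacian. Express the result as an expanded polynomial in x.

x^9 - 16x^8 + 105x^7 - 364x^6 + 715x^5 - 790x^4 + 450x^3 - 100x^2

Reading degrees in the order [0, 1, 2, 3, 4, 5, 6, 7, 8] gives [2, 2, 1, 2, 2, 2, 2, 2, 1]; set D = diag(2, 2, 1, 2, 2, 2, 2, 2, 1) and form L = D - A. Computing det(xI - L) by cofactor expansion (or equivalently via sum-over-permutations) gives x^9 - 16x^8 + 105x^7 - 364x^6 + 715x^5 - 790x^4 + 450x^3 - 100x^2. Since p(0) = det(-L) = 0, x divides p(x). The eigenvalues sum to 16, which equals trace(L) = 2|E|.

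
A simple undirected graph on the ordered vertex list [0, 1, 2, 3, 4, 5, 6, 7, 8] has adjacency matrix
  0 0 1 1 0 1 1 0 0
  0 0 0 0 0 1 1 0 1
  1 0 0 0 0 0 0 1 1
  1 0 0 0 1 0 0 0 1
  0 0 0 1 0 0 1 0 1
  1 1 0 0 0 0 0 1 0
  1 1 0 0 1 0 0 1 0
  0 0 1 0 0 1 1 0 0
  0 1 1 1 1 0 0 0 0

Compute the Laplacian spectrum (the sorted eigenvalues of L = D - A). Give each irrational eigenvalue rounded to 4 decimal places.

[0, 1.5395, 2.3004, 3, 3, 3.7609, 4.2391, 5.6996, 6.4605]

With the vertex order [0, 1, 2, 3, 4, 5, 6, 7, 8], the degrees are [4, 3, 3, 3, 3, 3, 4, 3, 4], giving D = diag(4, 3, 3, 3, 3, 3, 4, 3, 4) and L = D - A. Since every row of L sums to 0, the all-ones vector is in the kernel and 0 is an eigenvalue.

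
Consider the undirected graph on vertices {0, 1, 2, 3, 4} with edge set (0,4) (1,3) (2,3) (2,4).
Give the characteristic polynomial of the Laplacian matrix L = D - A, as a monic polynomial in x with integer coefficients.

Reading degrees in the order [0, 1, 2, 3, 4] gives [1, 1, 2, 2, 2]; set D = diag(1, 1, 2, 2, 2) and form L = D - A. L has integer entries, so p(x) = det(xI - L) has integer coefficients. Expanding the determinant yields x^5 - 8x^4 + 21x^3 - 20x^2 + 5x. The coefficient of x^4 equals -trace(L) = -8, matching the sum of degrees. The largest eigenvalue, 3.6180, is at most the vertex count 5.

x^5 - 8x^4 + 21x^3 - 20x^2 + 5x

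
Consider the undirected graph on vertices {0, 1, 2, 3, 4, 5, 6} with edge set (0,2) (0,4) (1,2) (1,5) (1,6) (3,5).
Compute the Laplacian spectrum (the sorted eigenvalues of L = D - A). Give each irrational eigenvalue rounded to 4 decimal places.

[0, 0.2603, 0.6262, 1.4055, 2.2742, 3.0996, 4.3342]

Each diagonal entry of L is the vertex degree and each off-diagonal entry is -1 where an edge is present, 0 otherwise; in the order [0, 1, 2, 3, 4, 5, 6] the diagonal is [2, 3, 2, 1, 1, 2, 1]. Since every row of L sums to 0, the all-ones vector is in the kernel and 0 is an eigenvalue. By the matrix-tree theorem the graph has (1/7) * product of the nonzero eigenvalues = 1 spanning tree.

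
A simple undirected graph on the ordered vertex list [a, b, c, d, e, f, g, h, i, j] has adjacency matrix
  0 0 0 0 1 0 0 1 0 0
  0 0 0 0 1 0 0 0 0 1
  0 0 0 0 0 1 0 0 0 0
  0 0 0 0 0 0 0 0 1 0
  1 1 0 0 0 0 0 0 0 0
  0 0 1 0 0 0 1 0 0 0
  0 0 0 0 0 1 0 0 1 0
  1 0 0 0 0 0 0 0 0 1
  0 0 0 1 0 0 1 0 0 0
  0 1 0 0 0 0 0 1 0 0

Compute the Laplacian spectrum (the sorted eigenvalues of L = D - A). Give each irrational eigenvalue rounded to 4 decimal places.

[0, 0, 0.3820, 1.3820, 1.3820, 1.3820, 2.6180, 3.6180, 3.6180, 3.6180]

Each diagonal entry of L is the vertex degree and each off-diagonal entry is -1 where an edge is present, 0 otherwise; in the order [a, b, c, d, e, f, g, h, i, j] the diagonal is [2, 2, 1, 1, 2, 2, 2, 2, 2, 2]. Diagonalising L (or applying a numerical eigensolver to the 10x10 matrix) gives the spectrum above. The 2 zero eigenvalues correspond to the 2 connected components. The eigenvalues sum to 18, which equals trace(L) = 2|E|.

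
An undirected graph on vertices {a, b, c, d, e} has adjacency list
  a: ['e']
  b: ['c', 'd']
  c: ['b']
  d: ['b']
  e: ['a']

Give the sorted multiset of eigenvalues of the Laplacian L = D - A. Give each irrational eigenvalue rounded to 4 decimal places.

[0, 0, 1, 2, 3]

With the vertex order [a, b, c, d, e], the degrees are [1, 2, 1, 1, 1], giving D = diag(1, 2, 1, 1, 1) and L = D - A. L is symmetric positive semidefinite, so every eigenvalue is real and nonnegative. The 2 zero eigenvalues correspond to the 2 connected components. The largest eigenvalue, 3, is at most the vertex count 5.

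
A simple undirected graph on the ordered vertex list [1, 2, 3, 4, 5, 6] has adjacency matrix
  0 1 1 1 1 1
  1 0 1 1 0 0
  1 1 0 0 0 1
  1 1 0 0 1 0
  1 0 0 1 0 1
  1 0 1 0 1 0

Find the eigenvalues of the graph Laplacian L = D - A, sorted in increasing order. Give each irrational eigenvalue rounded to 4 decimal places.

With the vertex order [1, 2, 3, 4, 5, 6], the degrees are [5, 3, 3, 3, 3, 3], giving D = diag(5, 3, 3, 3, 3, 3) and L = D - A. Since every row of L sums to 0, the all-ones vector is in the kernel and 0 is an eigenvalue. The largest eigenvalue, 6, is at most the vertex count 6.

[0, 2.3820, 2.3820, 4.6180, 4.6180, 6]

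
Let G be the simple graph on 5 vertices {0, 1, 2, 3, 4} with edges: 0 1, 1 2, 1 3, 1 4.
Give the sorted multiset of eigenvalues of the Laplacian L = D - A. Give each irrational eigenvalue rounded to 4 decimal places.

[0, 1, 1, 1, 5]

Reading degrees in the order [0, 1, 2, 3, 4] gives [1, 4, 1, 1, 1]; set D = diag(1, 4, 1, 1, 1) and form L = D - A. The multiplicity of 0 as a Laplacian eigenvalue equals the number of connected components.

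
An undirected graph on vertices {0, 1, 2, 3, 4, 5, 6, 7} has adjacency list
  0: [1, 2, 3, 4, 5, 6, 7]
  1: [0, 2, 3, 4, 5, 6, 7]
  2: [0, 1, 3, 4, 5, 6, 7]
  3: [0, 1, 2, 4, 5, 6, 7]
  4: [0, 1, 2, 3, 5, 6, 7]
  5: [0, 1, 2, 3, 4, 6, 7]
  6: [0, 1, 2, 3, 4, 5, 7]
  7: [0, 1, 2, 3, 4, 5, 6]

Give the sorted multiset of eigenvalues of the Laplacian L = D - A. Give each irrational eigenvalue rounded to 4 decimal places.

[0, 8, 8, 8, 8, 8, 8, 8]

Each diagonal entry of L is the vertex degree and each off-diagonal entry is -1 where an edge is present, 0 otherwise; in the order [0, 1, 2, 3, 4, 5, 6, 7] the diagonal is [7, 7, 7, 7, 7, 7, 7, 7]. The multiplicity of 0 as a Laplacian eigenvalue equals the number of connected components.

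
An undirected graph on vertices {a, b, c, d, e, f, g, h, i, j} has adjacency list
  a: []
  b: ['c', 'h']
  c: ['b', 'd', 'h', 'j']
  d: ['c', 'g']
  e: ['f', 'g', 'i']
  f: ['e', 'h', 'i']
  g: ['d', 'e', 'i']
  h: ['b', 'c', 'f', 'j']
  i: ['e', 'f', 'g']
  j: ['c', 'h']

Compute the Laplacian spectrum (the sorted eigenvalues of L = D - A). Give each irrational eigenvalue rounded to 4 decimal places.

With the vertex order [a, b, c, d, e, f, g, h, i, j], the degrees are [0, 2, 4, 2, 3, 3, 3, 4, 3, 2], giving D = diag(0, 2, 4, 2, 3, 3, 3, 4, 3, 2) and L = D - A. The multiplicity of 0 as a Laplacian eigenvalue equals the number of connected components. The 2 zero eigenvalues correspond to the 2 connected components. The eigenvalues sum to 26, which equals trace(L) = 2|E|.

[0, 0, 0.5903, 1.4815, 2, 3.1235, 4, 4.3918, 4.8917, 5.5213]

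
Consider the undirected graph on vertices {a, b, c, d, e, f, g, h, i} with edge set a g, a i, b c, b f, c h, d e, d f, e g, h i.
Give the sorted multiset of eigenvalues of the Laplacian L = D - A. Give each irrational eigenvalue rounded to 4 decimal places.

[0, 0.4679, 0.4679, 1.6527, 1.6527, 3, 3, 3.8794, 3.8794]

With the vertex order [a, b, c, d, e, f, g, h, i], the degrees are [2, 2, 2, 2, 2, 2, 2, 2, 2], giving D = diag(2, 2, 2, 2, 2, 2, 2, 2, 2) and L = D - A. Since every row of L sums to 0, the all-ones vector is in the kernel and 0 is an eigenvalue. The single zero eigenvalue shows the graph is connected. The eigenvalues sum to 18, which equals trace(L) = 2|E|. By the matrix-tree theorem the graph has (1/9) * product of the nonzero eigenvalues = 9 spanning trees.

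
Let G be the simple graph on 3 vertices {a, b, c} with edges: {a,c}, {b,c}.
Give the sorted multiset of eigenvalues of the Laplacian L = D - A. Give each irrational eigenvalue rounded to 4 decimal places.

With the vertex order [a, b, c], the degrees are [1, 1, 2], giving D = diag(1, 1, 2) and L = D - A. Since every row of L sums to 0, the all-ones vector is in the kernel and 0 is an eigenvalue. The single zero eigenvalue shows the graph is connected. The eigenvalues sum to 4, which equals trace(L) = 2|E|. By the matrix-tree theorem the graph has (1/3) * product of the nonzero eigenvalues = 1 spanning tree.

[0, 1, 3]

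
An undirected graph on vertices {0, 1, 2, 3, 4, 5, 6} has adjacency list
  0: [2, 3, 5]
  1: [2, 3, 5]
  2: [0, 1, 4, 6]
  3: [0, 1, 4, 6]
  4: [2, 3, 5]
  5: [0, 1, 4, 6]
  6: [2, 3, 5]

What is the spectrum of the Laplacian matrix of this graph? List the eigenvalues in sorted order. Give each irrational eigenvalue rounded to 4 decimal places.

[0, 3, 3, 3, 4, 4, 7]

With the vertex order [0, 1, 2, 3, 4, 5, 6], the degrees are [3, 3, 4, 4, 3, 4, 3], giving D = diag(3, 3, 4, 4, 3, 4, 3) and L = D - A. Diagonalising L (or applying a numerical eigensolver to the 7x7 matrix) gives the spectrum above. The largest eigenvalue, 7, is at most the vertex count 7.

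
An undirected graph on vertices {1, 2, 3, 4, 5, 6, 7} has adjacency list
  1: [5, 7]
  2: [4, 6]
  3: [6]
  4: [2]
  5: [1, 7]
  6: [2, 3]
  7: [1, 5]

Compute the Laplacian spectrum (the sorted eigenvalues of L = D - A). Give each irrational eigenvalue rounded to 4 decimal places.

[0, 0, 0.5858, 2, 3, 3, 3.4142]

With the vertex order [1, 2, 3, 4, 5, 6, 7], the degrees are [2, 2, 1, 1, 2, 2, 2], giving D = diag(2, 2, 1, 1, 2, 2, 2) and L = D - A. Since every row of L sums to 0, the all-ones vector is in the kernel and 0 is an eigenvalue. The 2 zero eigenvalues correspond to the 2 connected components. There are 2 zeros in the spectrum, matching the 2 components.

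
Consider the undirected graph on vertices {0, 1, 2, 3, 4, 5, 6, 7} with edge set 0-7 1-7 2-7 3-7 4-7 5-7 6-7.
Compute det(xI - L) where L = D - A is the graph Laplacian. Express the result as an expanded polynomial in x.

x^8 - 14x^7 + 63x^6 - 140x^5 + 175x^4 - 126x^3 + 49x^2 - 8x

Each diagonal entry of L is the vertex degree and each off-diagonal entry is -1 where an edge is present, 0 otherwise; in the order [0, 1, 2, 3, 4, 5, 6, 7] the diagonal is [1, 1, 1, 1, 1, 1, 1, 7]. L has integer entries, so p(x) = det(xI - L) has integer coefficients. Expanding the determinant yields x^8 - 14x^7 + 63x^6 - 140x^5 + 175x^4 - 126x^3 + 49x^2 - 8x. The coefficient of x^7 equals -trace(L) = -14, matching the sum of degrees. The largest eigenvalue, 8, is at most the vertex count 8.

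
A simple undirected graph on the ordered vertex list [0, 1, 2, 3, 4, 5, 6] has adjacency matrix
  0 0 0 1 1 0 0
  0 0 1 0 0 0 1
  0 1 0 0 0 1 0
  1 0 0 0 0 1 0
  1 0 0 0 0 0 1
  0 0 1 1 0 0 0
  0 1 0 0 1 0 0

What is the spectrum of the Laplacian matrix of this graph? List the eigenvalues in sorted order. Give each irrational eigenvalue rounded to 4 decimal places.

With the vertex order [0, 1, 2, 3, 4, 5, 6], the degrees are [2, 2, 2, 2, 2, 2, 2], giving D = diag(2, 2, 2, 2, 2, 2, 2) and L = D - A. Diagonalising L (or applying a numerical eigensolver to the 7x7 matrix) gives the spectrum above. The eigenvalues sum to 14, which equals trace(L) = 2|E|.

[0, 0.7530, 0.7530, 2.4450, 2.4450, 3.8019, 3.8019]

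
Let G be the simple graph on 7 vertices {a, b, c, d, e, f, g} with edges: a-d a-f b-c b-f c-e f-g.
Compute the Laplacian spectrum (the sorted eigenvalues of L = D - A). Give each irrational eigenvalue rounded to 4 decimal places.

[0, 0.2603, 0.6262, 1.4055, 2.2742, 3.0996, 4.3342]

With the vertex order [a, b, c, d, e, f, g], the degrees are [2, 2, 2, 1, 1, 3, 1], giving D = diag(2, 2, 2, 1, 1, 3, 1) and L = D - A. Since every row of L sums to 0, the all-ones vector is in the kernel and 0 is an eigenvalue. The single zero eigenvalue shows the graph is connected. The largest eigenvalue, 4.3342, is at most the vertex count 7.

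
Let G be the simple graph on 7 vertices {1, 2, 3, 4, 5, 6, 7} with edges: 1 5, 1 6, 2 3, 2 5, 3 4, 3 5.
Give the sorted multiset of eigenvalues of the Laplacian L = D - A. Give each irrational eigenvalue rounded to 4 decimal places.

[0, 0, 0.4131, 1.1369, 2.3595, 3.6977, 4.3928]

Each diagonal entry of L is the vertex degree and each off-diagonal entry is -1 where an edge is present, 0 otherwise; in the order [1, 2, 3, 4, 5, 6, 7] the diagonal is [2, 2, 3, 1, 3, 1, 0]. The multiplicity of 0 as a Laplacian eigenvalue equals the number of connected components. The 2 zero eigenvalues correspond to the 2 connected components. The eigenvalues sum to 12, which equals trace(L) = 2|E|. The largest eigenvalue, 4.3928, is at most the vertex count 7.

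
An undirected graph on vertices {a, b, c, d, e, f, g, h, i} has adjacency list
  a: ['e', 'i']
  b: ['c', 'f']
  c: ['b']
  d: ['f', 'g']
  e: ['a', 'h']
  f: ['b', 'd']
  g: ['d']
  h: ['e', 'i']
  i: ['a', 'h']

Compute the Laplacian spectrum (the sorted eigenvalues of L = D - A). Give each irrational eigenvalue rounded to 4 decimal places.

Each diagonal entry of L is the vertex degree and each off-diagonal entry is -1 where an edge is present, 0 otherwise; in the order [a, b, c, d, e, f, g, h, i] the diagonal is [2, 2, 1, 2, 2, 2, 1, 2, 2]. L is symmetric positive semidefinite, so every eigenvalue is real and nonnegative. The 2 zero eigenvalues correspond to the 2 connected components. The largest eigenvalue, 4, is at most the vertex count 9.

[0, 0, 0.3820, 1.3820, 2, 2, 2.6180, 3.6180, 4]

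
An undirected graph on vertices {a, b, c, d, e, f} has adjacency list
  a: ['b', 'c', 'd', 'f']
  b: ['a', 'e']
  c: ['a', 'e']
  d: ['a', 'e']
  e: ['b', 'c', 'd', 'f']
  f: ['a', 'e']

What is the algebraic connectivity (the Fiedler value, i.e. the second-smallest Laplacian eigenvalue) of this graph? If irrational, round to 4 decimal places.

2

Each diagonal entry of L is the vertex degree and each off-diagonal entry is -1 where an edge is present, 0 otherwise; in the order [a, b, c, d, e, f] the diagonal is [4, 2, 2, 2, 4, 2]. Computing the eigenvalues of L and sorting gives [0, 2, 2, 2, 4, 6]. The Fiedler value lambda_2 = 2 is strictly positive, so the graph is connected. The largest eigenvalue, 6, is at most the vertex count 6.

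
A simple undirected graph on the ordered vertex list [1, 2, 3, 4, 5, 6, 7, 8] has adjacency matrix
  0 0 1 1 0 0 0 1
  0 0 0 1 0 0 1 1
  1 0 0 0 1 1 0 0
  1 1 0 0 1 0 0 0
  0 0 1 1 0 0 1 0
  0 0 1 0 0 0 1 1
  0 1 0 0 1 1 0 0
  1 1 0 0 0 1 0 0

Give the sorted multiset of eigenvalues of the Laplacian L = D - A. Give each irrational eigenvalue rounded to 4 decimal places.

[0, 2, 2, 2, 4, 4, 4, 6]

Reading degrees in the order [1, 2, 3, 4, 5, 6, 7, 8] gives [3, 3, 3, 3, 3, 3, 3, 3]; set D = diag(3, 3, 3, 3, 3, 3, 3, 3) and form L = D - A. L is symmetric positive semidefinite, so every eigenvalue is real and nonnegative. The single zero eigenvalue shows the graph is connected. There is one zero in the spectrum, matching the 1 component. The eigenvalues sum to 24, which equals trace(L) = 2|E|.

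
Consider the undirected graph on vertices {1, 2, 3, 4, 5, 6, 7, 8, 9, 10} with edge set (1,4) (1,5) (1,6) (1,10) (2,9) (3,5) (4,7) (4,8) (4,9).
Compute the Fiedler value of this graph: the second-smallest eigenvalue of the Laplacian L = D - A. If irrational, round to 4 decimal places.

0.2330

Reading degrees in the order [1, 2, 3, 4, 5, 6, 7, 8, 9, 10] gives [4, 1, 1, 4, 2, 1, 1, 1, 2, 1]; set D = diag(4, 1, 1, 4, 2, 1, 1, 1, 2, 1) and form L = D - A. The sorted Laplacian eigenvalues are [0, 0.2330, 0.5188, 0.6158, 1, 1, 2.3111, 2.4408, 4.1701, 5.7105]; the algebraic connectivity is the second entry, 0.2330. The largest eigenvalue, 5.7105, is at most the vertex count 10.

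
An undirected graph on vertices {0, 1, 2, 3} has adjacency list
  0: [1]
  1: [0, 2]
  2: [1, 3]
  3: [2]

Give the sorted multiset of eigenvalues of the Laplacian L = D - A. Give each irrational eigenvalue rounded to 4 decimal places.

With the vertex order [0, 1, 2, 3], the degrees are [1, 2, 2, 1], giving D = diag(1, 2, 2, 1) and L = D - A. Since every row of L sums to 0, the all-ones vector is in the kernel and 0 is an eigenvalue. There is one zero in the spectrum, matching the 1 component.

[0, 0.5858, 2, 3.4142]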